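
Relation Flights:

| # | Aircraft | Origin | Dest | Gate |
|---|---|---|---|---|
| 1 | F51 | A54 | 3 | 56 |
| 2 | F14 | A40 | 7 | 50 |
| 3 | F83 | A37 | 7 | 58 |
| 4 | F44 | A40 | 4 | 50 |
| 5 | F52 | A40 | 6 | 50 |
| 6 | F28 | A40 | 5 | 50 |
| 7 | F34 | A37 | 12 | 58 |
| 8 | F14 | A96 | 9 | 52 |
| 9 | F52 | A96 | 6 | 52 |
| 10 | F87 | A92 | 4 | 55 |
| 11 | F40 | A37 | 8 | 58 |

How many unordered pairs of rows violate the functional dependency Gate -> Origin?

Gate=50: all 4 rows agree on Origin — 0 pairs.
Gate=58: all 3 rows agree on Origin — 0 pairs.
Gate=52: all 2 rows agree on Origin — 0 pairs.

0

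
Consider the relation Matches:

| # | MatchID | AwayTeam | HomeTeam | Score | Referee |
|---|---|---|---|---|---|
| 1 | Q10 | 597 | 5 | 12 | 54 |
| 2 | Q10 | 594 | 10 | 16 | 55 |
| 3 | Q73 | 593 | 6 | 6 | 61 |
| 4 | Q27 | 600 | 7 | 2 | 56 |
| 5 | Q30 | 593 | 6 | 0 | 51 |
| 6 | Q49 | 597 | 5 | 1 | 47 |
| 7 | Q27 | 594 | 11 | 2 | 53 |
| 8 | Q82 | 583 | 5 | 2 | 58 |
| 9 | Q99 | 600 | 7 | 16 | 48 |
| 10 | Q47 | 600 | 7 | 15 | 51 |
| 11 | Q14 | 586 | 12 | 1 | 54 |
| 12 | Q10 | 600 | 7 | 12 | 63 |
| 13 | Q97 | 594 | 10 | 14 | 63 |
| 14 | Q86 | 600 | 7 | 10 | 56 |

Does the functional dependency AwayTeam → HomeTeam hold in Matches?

No

AwayTeam=597: rows 1, 6 → HomeTeam = 5, 5 ✓
AwayTeam=594: rows 2, 7, 13 → HomeTeam takes values {10, 11} — violation
AwayTeam=593: rows 3, 5 → HomeTeam = 6, 6 ✓
AwayTeam=600: rows 4, 9, 10, 12, 14 → HomeTeam = 7, 7, 7, 7, 7 ✓
AwayTeam=583: row 8 → HomeTeam = 5 ✓
AwayTeam=586: row 11 → HomeTeam = 12 ✓
Two rows agree on AwayTeam but differ on HomeTeam, so AwayTeam → HomeTeam does not hold.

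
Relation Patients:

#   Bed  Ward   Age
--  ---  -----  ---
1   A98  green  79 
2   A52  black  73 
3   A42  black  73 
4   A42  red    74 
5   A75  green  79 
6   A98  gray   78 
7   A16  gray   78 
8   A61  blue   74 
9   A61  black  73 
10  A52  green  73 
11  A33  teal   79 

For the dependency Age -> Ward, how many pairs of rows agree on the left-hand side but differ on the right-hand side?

Age=79: violating pairs (1,11), (5,11) — 2 pairs.
Age=73: violating pairs (2,10), (3,10), (9,10) — 3 pairs.
Age=74: violating pairs (4,8) — 1 pair.
Age=78: all 2 rows agree on Ward — 0 pairs.

6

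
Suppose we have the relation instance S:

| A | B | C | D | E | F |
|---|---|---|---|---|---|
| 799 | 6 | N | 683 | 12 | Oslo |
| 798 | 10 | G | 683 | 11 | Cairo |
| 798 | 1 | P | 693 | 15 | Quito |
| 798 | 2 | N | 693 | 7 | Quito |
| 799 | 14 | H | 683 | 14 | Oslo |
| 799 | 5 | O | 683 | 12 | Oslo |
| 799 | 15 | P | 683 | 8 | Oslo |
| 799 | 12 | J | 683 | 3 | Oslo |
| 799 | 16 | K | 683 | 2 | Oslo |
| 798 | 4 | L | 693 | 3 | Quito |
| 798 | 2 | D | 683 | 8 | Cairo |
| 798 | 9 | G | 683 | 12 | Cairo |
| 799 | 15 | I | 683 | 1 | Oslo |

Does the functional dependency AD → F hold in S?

Yes

(A=799, D=683): 7 rows → F = Oslo, Oslo, Oslo, Oslo, Oslo, Oslo, Oslo ✓
(A=798, D=683): 3 rows → F = Cairo, Cairo, Cairo ✓
(A=798, D=693): 3 rows → F = Quito, Quito, Quito ✓
Every AD value is associated with a single F value, so AD → F holds.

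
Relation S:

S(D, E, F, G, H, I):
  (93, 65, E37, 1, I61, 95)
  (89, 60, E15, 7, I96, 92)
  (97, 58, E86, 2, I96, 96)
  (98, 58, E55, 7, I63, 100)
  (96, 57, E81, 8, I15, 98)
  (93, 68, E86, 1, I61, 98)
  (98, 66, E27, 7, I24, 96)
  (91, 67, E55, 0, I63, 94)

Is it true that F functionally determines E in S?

F=E37: 1 row → E = 65 ✓
F=E15: 1 row → E = 60 ✓
F=E86: 2 rows → E takes values {58, 68} — violation
F=E55: 2 rows → E takes values {58, 67} — violation
F=E81: 1 row → E = 57 ✓
F=E27: 1 row → E = 66 ✓
Two rows agree on F but differ on E, so F -> E does not hold.

No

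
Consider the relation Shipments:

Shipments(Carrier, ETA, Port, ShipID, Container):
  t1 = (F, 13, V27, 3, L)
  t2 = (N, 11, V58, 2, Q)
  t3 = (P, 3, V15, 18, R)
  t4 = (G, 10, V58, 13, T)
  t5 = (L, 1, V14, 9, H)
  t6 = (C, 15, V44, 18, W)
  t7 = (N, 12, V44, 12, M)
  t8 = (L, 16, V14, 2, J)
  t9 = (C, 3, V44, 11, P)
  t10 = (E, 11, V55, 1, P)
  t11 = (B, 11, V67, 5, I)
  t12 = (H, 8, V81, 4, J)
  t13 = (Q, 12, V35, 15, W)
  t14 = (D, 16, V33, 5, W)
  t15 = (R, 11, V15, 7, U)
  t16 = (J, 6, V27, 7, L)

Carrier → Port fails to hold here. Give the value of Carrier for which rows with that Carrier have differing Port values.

N

Carrier=F: row 1 → Port = V27 ✓
Carrier=N: rows 2, 7 → Port takes values {V58, V44} — violation
Carrier=P: row 3 → Port = V15 ✓
Carrier=G: row 4 → Port = V58 ✓
Carrier=L: rows 5, 8 → Port = V14, V14 ✓
Carrier=C: rows 6, 9 → Port = V44, V44 ✓
Carrier=E: row 10 → Port = V55 ✓
Carrier=B: row 11 → Port = V67 ✓
Carrier=H: row 12 → Port = V81 ✓
Carrier=Q: row 13 → Port = V35 ✓
Carrier=D: row 14 → Port = V33 ✓
Carrier=R: row 15 → Port = V15 ✓
Carrier=J: row 16 → Port = V27 ✓
The only Carrier value with inconsistent Port is Carrier=N.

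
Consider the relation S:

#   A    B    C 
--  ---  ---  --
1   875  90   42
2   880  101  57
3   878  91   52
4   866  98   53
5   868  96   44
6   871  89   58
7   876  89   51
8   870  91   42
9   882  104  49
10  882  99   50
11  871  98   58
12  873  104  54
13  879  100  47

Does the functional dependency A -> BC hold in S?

A=875: row 1 → {B,C} = (90, 42) ✓
A=880: row 2 → {B,C} = (101, 57) ✓
A=878: row 3 → {B,C} = (91, 52) ✓
A=866: row 4 → {B,C} = (98, 53) ✓
A=868: row 5 → {B,C} = (96, 44) ✓
A=871: rows 6, 11 → {B,C} takes values {(89, 58), (98, 58)} — violation
A=876: row 7 → {B,C} = (89, 51) ✓
A=870: row 8 → {B,C} = (91, 42) ✓
A=882: rows 9, 10 → {B,C} takes values {(104, 49), (99, 50)} — violation
A=873: row 12 → {B,C} = (104, 54) ✓
A=879: row 13 → {B,C} = (100, 47) ✓
Two rows agree on A but differ on BC, so A -> BC does not hold.

No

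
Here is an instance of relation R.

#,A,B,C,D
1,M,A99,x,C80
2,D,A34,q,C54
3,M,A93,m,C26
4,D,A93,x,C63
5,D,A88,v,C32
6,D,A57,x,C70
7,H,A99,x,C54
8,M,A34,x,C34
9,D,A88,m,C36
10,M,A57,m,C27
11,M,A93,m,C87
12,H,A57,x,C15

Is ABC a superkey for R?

Rows 3 and 11 have the same ABC value (A=M, B=A93, C=m) but are distinct tuples, so ABC does not determine every attribute — not a superkey.

No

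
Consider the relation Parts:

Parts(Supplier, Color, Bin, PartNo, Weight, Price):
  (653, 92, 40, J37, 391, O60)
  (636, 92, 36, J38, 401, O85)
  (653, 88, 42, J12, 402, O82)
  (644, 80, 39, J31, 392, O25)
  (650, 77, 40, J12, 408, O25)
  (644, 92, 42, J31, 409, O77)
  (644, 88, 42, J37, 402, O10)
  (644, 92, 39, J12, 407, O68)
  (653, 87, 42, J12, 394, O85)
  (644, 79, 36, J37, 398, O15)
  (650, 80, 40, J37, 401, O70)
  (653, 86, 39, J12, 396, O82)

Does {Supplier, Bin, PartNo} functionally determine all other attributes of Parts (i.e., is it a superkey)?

No

Two distinct rows share (Supplier=653, Bin=42, PartNo=J12), so {Supplier, Bin, PartNo} does not determine every attribute — not a superkey.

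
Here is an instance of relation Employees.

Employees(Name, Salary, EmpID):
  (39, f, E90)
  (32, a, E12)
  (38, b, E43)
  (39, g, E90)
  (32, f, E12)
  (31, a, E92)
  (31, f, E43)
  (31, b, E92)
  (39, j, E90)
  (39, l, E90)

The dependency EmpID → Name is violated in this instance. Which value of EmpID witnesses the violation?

E43

EmpID=E90: 4 rows → Name = 39, 39, 39, 39 ✓
EmpID=E12: 2 rows → Name = 32, 32 ✓
EmpID=E43: 2 rows → Name takes values {38, 31} — violation
EmpID=E92: 2 rows → Name = 31, 31 ✓
The only EmpID value with inconsistent Name is EmpID=E43.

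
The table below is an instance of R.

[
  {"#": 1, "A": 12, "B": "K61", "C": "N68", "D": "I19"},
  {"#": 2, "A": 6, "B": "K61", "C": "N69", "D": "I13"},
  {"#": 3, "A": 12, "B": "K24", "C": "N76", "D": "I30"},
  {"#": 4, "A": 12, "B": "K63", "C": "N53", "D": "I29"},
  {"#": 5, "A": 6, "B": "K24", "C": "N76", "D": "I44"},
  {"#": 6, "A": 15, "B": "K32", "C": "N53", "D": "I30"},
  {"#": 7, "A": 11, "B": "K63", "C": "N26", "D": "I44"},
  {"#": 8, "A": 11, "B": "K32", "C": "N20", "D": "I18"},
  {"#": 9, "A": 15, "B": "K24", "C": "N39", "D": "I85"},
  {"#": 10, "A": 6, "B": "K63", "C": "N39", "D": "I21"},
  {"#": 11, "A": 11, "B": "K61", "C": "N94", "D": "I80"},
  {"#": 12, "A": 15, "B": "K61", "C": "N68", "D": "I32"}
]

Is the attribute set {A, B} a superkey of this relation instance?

All 12 rows have distinct {A, B} values, so {A, B} → (all attributes) holds and {A, B} is a superkey.

Yes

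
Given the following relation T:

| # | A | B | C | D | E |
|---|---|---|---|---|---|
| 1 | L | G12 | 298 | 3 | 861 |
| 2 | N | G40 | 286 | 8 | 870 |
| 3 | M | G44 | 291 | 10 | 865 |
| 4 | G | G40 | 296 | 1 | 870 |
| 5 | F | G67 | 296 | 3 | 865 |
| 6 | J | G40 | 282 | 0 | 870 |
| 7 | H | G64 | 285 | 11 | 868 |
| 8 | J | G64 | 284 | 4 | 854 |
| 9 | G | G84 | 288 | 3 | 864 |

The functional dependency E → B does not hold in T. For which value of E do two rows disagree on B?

E=861: row 1 → B = G12 ✓
E=870: rows 2, 4, 6 → B = G40, G40, G40 ✓
E=865: rows 3, 5 → B takes values {G44, G67} — violation
E=868: row 7 → B = G64 ✓
E=854: row 8 → B = G64 ✓
E=864: row 9 → B = G84 ✓
The only E value with inconsistent B is E=865.

865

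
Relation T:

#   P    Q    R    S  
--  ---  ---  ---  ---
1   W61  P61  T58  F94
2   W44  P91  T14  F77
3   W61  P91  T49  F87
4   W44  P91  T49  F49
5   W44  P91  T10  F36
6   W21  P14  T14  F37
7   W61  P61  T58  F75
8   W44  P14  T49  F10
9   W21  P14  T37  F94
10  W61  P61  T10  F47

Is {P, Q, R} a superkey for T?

Rows 1 and 7 have the same {P, Q, R} value (P=W61, Q=P61, R=T58) but are distinct tuples, so {P, Q, R} does not determine every attribute — not a superkey.

No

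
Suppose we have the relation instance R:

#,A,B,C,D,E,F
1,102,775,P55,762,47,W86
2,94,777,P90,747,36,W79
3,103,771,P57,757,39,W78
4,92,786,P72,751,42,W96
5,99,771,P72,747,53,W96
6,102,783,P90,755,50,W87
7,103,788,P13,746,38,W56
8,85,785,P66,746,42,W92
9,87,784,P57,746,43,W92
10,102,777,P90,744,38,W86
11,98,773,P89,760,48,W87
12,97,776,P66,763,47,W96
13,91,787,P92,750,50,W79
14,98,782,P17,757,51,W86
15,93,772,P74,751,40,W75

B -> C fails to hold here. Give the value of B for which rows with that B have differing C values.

B=775: row 1 → C = P55 ✓
B=777: rows 2, 10 → C = P90, P90 ✓
B=771: rows 3, 5 → C takes values {P57, P72} — violation
B=786: row 4 → C = P72 ✓
B=783: row 6 → C = P90 ✓
B=788: row 7 → C = P13 ✓
B=785: row 8 → C = P66 ✓
B=784: row 9 → C = P57 ✓
B=773: row 11 → C = P89 ✓
B=776: row 12 → C = P66 ✓
B=787: row 13 → C = P92 ✓
B=782: row 14 → C = P17 ✓
B=772: row 15 → C = P74 ✓
The only B value with inconsistent C is B=771.

771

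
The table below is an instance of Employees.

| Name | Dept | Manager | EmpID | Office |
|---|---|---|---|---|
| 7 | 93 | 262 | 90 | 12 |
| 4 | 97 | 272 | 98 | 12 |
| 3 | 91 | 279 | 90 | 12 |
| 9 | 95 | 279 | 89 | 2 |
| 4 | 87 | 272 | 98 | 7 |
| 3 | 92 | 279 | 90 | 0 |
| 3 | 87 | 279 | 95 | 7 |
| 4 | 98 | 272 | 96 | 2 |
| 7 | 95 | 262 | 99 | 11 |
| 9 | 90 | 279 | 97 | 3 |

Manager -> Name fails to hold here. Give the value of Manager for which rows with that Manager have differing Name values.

Manager=262: 2 rows → Name = 7, 7 ✓
Manager=272: 3 rows → Name = 4, 4, 4 ✓
Manager=279: 5 rows → Name takes values {3, 9} — violation
The only Manager value with inconsistent Name is Manager=279.

279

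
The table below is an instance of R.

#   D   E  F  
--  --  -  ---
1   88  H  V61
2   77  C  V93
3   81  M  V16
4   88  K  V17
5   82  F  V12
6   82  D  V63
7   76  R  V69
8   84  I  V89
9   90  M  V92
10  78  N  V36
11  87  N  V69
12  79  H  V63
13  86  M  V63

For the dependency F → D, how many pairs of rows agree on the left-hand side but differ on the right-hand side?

F=V63: violating pairs (6,12), (6,13), (12,13) — 3 pairs.
F=V69: violating pairs (7,11) — 1 pair.

4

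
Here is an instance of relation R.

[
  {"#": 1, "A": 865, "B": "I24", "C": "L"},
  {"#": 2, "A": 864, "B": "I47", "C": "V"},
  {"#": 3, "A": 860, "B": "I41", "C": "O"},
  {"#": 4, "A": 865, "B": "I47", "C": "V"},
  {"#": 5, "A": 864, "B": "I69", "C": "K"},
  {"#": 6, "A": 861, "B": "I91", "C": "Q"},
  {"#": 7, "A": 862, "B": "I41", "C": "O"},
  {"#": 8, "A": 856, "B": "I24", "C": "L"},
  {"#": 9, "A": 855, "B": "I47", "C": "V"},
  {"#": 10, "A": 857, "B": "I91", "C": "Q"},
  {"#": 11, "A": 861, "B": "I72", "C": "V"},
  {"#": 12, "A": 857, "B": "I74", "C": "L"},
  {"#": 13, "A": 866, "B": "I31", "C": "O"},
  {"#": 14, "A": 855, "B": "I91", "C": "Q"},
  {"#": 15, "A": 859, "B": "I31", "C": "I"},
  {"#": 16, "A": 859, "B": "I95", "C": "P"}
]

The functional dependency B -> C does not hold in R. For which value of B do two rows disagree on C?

I31

B=I24: rows 1, 8 → C = L, L ✓
B=I47: rows 2, 4, 9 → C = V, V, V ✓
B=I41: rows 3, 7 → C = O, O ✓
B=I69: row 5 → C = K ✓
B=I91: rows 6, 10, 14 → C = Q, Q, Q ✓
B=I72: row 11 → C = V ✓
B=I74: row 12 → C = L ✓
B=I31: rows 13, 15 → C takes values {O, I} — violation
B=I95: row 16 → C = P ✓
The only B value with inconsistent C is B=I31.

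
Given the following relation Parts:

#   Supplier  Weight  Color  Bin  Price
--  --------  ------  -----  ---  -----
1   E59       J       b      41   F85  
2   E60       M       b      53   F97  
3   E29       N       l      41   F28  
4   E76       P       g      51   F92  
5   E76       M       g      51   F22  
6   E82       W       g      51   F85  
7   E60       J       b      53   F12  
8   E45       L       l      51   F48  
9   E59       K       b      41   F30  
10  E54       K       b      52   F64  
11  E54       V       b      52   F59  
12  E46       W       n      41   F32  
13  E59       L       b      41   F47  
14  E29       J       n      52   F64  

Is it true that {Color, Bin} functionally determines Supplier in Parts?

(Color=b, Bin=41): rows 1, 9, 13 → Supplier = E59, E59, E59 ✓
(Color=b, Bin=53): rows 2, 7 → Supplier = E60, E60 ✓
(Color=l, Bin=41): row 3 → Supplier = E29 ✓
(Color=g, Bin=51): rows 4, 5, 6 → Supplier takes values {E76, E82} — violation
(Color=l, Bin=51): row 8 → Supplier = E45 ✓
(Color=b, Bin=52): rows 10, 11 → Supplier = E54, E54 ✓
(Color=n, Bin=41): row 12 → Supplier = E46 ✓
(Color=n, Bin=52): row 14 → Supplier = E29 ✓
Two rows agree on {Color, Bin} but differ on Supplier, so {Color, Bin} → Supplier does not hold.

No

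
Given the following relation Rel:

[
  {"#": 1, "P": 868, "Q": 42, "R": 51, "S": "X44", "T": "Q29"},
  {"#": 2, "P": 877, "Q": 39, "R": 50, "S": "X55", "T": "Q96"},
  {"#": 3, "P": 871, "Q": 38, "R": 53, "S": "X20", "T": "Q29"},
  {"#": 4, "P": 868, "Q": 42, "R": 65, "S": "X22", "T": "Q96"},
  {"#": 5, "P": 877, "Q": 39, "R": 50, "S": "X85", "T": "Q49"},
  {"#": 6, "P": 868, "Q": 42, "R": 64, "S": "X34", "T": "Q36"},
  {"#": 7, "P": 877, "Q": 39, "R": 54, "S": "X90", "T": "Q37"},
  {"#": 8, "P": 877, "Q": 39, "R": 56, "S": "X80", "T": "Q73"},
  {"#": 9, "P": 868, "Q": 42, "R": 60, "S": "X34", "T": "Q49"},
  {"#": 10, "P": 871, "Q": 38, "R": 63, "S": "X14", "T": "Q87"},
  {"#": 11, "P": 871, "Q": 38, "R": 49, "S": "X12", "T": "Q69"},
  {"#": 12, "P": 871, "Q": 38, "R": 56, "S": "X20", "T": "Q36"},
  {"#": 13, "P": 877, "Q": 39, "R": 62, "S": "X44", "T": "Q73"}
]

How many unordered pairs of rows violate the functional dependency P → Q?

P=868: all 4 rows agree on Q — 0 pairs.
P=877: all 5 rows agree on Q — 0 pairs.
P=871: all 4 rows agree on Q — 0 pairs.

0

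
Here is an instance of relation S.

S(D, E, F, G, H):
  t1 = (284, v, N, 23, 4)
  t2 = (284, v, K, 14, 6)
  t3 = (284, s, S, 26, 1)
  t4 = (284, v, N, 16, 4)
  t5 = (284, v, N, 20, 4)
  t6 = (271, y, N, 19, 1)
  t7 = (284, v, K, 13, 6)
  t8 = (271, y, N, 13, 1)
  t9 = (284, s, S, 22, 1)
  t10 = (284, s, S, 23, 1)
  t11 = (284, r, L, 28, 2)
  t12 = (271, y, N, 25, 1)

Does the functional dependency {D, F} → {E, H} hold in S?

Yes

(D=284, F=N): rows 1, 4, 5 → {E,H} = (v, 4), (v, 4), (v, 4) ✓
(D=284, F=K): rows 2, 7 → {E,H} = (v, 6), (v, 6) ✓
(D=284, F=S): rows 3, 9, 10 → {E,H} = (s, 1), (s, 1), (s, 1) ✓
(D=271, F=N): rows 6, 8, 12 → {E,H} = (y, 1), (y, 1), (y, 1) ✓
(D=284, F=L): row 11 → {E,H} = (r, 2) ✓
Every {D, F} value is associated with a single {E, H} value, so {D, F} → {E, H} holds.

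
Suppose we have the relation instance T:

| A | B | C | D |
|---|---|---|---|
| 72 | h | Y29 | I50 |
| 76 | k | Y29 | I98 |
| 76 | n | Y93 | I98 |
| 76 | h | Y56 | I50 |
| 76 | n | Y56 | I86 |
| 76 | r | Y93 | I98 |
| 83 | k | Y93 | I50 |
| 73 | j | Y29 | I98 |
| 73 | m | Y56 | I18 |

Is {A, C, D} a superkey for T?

Two distinct rows share (A=76, C=Y93, D=I98), so {A, C, D} does not determine every attribute — not a superkey.

No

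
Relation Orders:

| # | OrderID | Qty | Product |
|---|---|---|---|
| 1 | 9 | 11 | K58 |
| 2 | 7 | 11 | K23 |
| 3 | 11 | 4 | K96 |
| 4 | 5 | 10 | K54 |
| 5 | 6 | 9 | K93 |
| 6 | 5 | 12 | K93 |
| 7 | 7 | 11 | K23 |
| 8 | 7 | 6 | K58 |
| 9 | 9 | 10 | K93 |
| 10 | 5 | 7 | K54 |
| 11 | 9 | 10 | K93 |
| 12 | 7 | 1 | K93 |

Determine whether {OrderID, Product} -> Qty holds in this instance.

(OrderID=9, Product=K58): row 1 → Qty = 11 ✓
(OrderID=7, Product=K23): rows 2, 7 → Qty = 11, 11 ✓
(OrderID=11, Product=K96): row 3 → Qty = 4 ✓
(OrderID=5, Product=K54): rows 4, 10 → Qty takes values {10, 7} — violation
(OrderID=6, Product=K93): row 5 → Qty = 9 ✓
(OrderID=5, Product=K93): row 6 → Qty = 12 ✓
(OrderID=7, Product=K58): row 8 → Qty = 6 ✓
(OrderID=9, Product=K93): rows 9, 11 → Qty = 10, 10 ✓
(OrderID=7, Product=K93): row 12 → Qty = 1 ✓
Two rows agree on {OrderID, Product} but differ on Qty, so {OrderID, Product} -> Qty does not hold.

No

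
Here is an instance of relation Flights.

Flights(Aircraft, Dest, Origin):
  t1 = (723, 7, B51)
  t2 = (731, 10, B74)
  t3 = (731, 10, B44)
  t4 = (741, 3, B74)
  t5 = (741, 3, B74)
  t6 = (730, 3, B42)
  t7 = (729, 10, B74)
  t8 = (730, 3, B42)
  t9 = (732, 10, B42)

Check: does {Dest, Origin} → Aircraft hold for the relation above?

No

(Dest=7, Origin=B51): row 1 → Aircraft = 723 ✓
(Dest=10, Origin=B74): rows 2, 7 → Aircraft takes values {731, 729} — violation
(Dest=10, Origin=B44): row 3 → Aircraft = 731 ✓
(Dest=3, Origin=B74): rows 4, 5 → Aircraft = 741, 741 ✓
(Dest=3, Origin=B42): rows 6, 8 → Aircraft = 730, 730 ✓
(Dest=10, Origin=B42): row 9 → Aircraft = 732 ✓
Two rows agree on {Dest, Origin} but differ on Aircraft, so {Dest, Origin} → Aircraft does not hold.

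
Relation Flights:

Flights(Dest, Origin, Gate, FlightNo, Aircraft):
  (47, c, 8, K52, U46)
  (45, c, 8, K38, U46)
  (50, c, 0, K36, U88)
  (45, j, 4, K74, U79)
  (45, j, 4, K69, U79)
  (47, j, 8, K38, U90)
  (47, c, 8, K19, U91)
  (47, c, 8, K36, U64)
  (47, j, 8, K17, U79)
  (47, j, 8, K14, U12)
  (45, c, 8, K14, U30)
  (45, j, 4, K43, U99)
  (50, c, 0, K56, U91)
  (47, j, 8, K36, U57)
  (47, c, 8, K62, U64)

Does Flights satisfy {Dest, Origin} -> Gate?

(Dest=47, Origin=c): 4 rows → Gate = 8, 8, 8, 8 ✓
(Dest=45, Origin=c): 2 rows → Gate = 8, 8 ✓
(Dest=50, Origin=c): 2 rows → Gate = 0, 0 ✓
(Dest=45, Origin=j): 3 rows → Gate = 4, 4, 4 ✓
(Dest=47, Origin=j): 4 rows → Gate = 8, 8, 8, 8 ✓
Every {Dest, Origin} value is associated with a single Gate value, so {Dest, Origin} -> Gate holds.

Yes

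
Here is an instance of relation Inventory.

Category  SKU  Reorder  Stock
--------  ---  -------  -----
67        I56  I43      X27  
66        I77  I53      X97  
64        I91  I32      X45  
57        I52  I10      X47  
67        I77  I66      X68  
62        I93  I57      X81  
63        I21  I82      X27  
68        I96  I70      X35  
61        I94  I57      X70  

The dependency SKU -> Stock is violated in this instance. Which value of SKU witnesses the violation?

I77

SKU=I56: 1 row → Stock = X27 ✓
SKU=I77: 2 rows → Stock takes values {X97, X68} — violation
SKU=I91: 1 row → Stock = X45 ✓
SKU=I52: 1 row → Stock = X47 ✓
SKU=I93: 1 row → Stock = X81 ✓
SKU=I21: 1 row → Stock = X27 ✓
SKU=I96: 1 row → Stock = X35 ✓
SKU=I94: 1 row → Stock = X70 ✓
The only SKU value with inconsistent Stock is SKU=I77.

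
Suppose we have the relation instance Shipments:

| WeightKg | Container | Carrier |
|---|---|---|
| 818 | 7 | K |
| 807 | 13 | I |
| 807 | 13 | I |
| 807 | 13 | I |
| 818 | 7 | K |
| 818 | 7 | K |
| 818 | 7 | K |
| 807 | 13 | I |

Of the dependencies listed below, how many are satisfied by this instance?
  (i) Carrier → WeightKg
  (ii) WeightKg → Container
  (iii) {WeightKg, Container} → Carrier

(i) Carrier → WeightKg: every LHS value maps to a single RHS value — holds.
(ii) WeightKg → Container: every LHS value maps to a single RHS value — holds.
(iii) {WeightKg, Container} → Carrier: every LHS value maps to a single RHS value — holds.
3 of the 3 dependencies hold.

3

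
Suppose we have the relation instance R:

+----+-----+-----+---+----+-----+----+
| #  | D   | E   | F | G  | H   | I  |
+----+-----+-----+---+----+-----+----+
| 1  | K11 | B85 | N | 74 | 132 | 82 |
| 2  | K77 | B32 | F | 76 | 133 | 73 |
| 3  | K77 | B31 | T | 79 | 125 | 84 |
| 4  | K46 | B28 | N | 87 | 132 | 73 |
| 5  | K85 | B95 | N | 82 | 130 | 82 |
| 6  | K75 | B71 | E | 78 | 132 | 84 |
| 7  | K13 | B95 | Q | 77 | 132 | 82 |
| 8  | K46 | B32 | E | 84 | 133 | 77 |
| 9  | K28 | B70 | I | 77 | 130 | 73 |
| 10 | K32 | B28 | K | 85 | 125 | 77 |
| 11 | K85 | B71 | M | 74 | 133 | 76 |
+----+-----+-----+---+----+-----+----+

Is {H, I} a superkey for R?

Rows 1 and 7 have the same {H, I} value (H=132, I=82) but are distinct tuples, so {H, I} does not determine every attribute — not a superkey.

No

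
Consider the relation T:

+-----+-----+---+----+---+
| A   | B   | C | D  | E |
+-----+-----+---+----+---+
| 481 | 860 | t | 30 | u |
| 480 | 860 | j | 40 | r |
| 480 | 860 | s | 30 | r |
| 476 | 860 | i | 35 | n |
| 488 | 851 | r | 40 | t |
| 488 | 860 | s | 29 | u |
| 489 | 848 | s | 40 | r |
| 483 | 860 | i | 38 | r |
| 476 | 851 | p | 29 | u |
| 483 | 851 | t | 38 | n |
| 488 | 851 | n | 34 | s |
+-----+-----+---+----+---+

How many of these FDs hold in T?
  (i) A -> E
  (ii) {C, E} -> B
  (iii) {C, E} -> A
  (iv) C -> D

(i) A -> E: A=476: 2 rows → E takes values {n, u} — violation; A=488: 3 rows → E takes values {t, u, s} — violation; A=483: 2 rows → E takes values {r, n} — violation — fails.
(ii) {C, E} -> B: (C=s, E=r): 2 rows → B takes values {860, 848} — violation — fails.
(iii) {C, E} -> A: (C=s, E=r): 2 rows → A takes values {480, 489} — violation — fails.
(iv) C -> D: C=t: 2 rows → D takes values {30, 38} — violation; C=s: 3 rows → D takes values {30, 29, 40} — violation; C=i: 2 rows → D takes values {35, 38} — violation — fails.
None of the 4 dependencies hold.

0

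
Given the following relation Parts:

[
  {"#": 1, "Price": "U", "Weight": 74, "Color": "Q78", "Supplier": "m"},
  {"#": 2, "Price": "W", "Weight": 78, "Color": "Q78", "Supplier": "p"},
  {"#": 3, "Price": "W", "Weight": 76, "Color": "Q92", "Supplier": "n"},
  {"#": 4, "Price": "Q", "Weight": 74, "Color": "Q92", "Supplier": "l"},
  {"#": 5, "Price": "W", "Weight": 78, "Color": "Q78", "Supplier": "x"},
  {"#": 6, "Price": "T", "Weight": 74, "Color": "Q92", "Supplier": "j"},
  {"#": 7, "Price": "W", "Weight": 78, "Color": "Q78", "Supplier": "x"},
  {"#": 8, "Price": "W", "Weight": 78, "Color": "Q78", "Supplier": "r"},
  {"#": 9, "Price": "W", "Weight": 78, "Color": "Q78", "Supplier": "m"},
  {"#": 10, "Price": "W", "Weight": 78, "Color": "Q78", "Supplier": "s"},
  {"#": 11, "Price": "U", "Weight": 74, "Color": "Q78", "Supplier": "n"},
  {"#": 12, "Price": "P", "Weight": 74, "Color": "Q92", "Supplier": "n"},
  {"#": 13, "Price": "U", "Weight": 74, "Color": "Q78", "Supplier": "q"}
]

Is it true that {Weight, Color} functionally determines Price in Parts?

(Weight=74, Color=Q78): rows 1, 11, 13 → Price = U, U, U ✓
(Weight=78, Color=Q78): rows 2, 5, 7, 8, 9, 10 → Price = W, W, W, W, W, W ✓
(Weight=76, Color=Q92): row 3 → Price = W ✓
(Weight=74, Color=Q92): rows 4, 6, 12 → Price takes values {Q, T, P} — violation
Two rows agree on {Weight, Color} but differ on Price, so {Weight, Color} → Price does not hold.

No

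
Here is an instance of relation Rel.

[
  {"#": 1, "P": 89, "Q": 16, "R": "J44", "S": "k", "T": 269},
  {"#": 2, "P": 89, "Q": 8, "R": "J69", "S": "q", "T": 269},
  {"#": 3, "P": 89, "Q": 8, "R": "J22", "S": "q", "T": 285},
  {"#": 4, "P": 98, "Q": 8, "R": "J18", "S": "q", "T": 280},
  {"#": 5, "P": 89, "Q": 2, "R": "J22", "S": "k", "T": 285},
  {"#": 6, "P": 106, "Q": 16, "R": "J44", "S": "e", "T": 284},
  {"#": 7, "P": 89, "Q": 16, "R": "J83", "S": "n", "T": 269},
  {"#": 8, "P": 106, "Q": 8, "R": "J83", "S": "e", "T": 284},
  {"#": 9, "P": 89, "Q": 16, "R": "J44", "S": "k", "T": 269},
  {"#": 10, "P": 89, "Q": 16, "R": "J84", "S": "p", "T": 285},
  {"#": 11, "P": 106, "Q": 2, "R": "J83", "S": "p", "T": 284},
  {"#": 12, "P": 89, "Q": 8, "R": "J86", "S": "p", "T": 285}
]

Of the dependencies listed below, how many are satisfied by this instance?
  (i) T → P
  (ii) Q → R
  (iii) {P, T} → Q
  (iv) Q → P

(i) T → P: every LHS value maps to a single RHS value — holds.
(ii) Q → R: Q=16: rows 1, 6, 7, 9, 10 → R takes values {J44, J83, J84} — violation; Q=8: rows 2, 3, 4, 8, 12 → R takes values {J69, J22, J18, J83, J86} — violation; Q=2: rows 5, 11 → R takes values {J22, J83} — violation — fails.
(iii) {P, T} → Q: (P=89, T=269): rows 1, 2, 7, 9 → Q takes values {16, 8} — violation; (P=89, T=285): rows 3, 5, 10, 12 → Q takes values {8, 2, 16} — violation; (P=106, T=284): rows 6, 8, 11 → Q takes values {16, 8, 2} — violation — fails.
(iv) Q → P: Q=16: rows 1, 6, 7, 9, 10 → P takes values {89, 106} — violation; Q=8: rows 2, 3, 4, 8, 12 → P takes values {89, 98, 106} — violation; Q=2: rows 5, 11 → P takes values {89, 106} — violation — fails.
1 of the 4 dependencies holds.

1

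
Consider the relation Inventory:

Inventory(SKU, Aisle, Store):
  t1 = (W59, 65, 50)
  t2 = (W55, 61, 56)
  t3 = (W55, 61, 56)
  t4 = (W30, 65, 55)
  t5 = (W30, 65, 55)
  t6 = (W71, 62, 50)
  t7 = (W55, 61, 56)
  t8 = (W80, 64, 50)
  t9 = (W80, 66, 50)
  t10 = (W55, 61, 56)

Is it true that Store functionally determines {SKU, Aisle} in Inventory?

Store=50: rows 1, 6, 8, 9 → {SKU,Aisle} takes values {(W59, 65), (W71, 62), (W80, 64), (W80, 66)} — violation
Store=56: rows 2, 3, 7, 10 → {SKU,Aisle} = (W55, 61), (W55, 61), (W55, 61), (W55, 61) ✓
Store=55: rows 4, 5 → {SKU,Aisle} = (W30, 65), (W30, 65) ✓
Two rows agree on Store but differ on {SKU, Aisle}, so Store -> {SKU, Aisle} does not hold.

No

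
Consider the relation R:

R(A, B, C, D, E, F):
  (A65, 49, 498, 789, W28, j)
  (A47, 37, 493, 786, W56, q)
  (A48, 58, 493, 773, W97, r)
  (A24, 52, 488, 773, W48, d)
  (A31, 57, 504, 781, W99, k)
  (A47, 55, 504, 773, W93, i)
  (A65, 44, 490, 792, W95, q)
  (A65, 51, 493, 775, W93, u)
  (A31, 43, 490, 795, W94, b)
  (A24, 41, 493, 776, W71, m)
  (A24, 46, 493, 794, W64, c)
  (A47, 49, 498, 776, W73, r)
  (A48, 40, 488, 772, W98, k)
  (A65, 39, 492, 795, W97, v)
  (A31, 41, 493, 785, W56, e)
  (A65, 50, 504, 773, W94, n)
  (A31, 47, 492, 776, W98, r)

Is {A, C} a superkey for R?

No

Two distinct rows share (A=A24, C=493), so {A, C} does not determine every attribute — not a superkey.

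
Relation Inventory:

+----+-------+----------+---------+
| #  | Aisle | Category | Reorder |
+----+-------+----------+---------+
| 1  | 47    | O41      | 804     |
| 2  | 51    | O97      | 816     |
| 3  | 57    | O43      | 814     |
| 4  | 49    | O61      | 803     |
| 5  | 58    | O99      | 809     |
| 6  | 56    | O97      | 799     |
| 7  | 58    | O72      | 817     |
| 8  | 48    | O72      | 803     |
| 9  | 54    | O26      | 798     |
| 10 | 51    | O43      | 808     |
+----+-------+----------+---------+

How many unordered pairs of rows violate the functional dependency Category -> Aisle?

Category=O97: violating pairs (2,6) — 1 pair.
Category=O43: violating pairs (3,10) — 1 pair.
Category=O72: violating pairs (7,8) — 1 pair.

3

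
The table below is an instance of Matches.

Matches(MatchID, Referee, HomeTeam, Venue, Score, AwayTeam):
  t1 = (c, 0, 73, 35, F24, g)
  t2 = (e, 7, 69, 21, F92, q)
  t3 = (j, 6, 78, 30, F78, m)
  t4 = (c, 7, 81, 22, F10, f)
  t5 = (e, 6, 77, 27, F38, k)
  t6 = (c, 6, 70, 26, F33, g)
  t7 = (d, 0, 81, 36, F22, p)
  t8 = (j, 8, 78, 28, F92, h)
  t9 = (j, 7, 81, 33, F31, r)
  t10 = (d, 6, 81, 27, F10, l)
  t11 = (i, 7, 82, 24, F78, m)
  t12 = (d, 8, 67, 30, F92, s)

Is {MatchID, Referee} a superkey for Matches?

All 12 rows have distinct {MatchID, Referee} values, so {MatchID, Referee} → (all attributes) holds and {MatchID, Referee} is a superkey.

Yes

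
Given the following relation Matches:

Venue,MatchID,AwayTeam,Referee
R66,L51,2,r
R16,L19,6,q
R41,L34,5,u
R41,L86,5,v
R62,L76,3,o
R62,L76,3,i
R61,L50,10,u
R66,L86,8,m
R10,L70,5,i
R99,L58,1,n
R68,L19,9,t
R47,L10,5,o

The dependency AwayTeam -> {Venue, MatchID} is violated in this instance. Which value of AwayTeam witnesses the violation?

AwayTeam=2: 1 row → {Venue,MatchID} = (R66, L51) ✓
AwayTeam=6: 1 row → {Venue,MatchID} = (R16, L19) ✓
AwayTeam=5: 4 rows → {Venue,MatchID} takes values {(R41, L34), (R41, L86), (R10, L70), (R47, L10)} — violation
AwayTeam=3: 2 rows → {Venue,MatchID} = (R62, L76), (R62, L76) ✓
AwayTeam=10: 1 row → {Venue,MatchID} = (R61, L50) ✓
AwayTeam=8: 1 row → {Venue,MatchID} = (R66, L86) ✓
AwayTeam=1: 1 row → {Venue,MatchID} = (R99, L58) ✓
AwayTeam=9: 1 row → {Venue,MatchID} = (R68, L19) ✓
The only AwayTeam value with inconsistent RHS is AwayTeam=5.

5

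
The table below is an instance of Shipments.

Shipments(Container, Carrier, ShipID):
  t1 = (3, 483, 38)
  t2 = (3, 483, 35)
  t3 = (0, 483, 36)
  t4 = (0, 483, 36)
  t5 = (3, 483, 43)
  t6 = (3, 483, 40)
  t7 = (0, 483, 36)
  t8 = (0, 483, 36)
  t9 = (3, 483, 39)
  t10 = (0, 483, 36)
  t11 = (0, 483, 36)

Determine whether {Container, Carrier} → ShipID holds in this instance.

(Container=3, Carrier=483): rows 1, 2, 5, 6, 9 → ShipID takes values {38, 35, 43, 40, 39} — violation
(Container=0, Carrier=483): rows 3, 4, 7, 8, 10, 11 → ShipID = 36, 36, 36, 36, 36, 36 ✓
Two rows agree on {Container, Carrier} but differ on ShipID, so {Container, Carrier} → ShipID does not hold.

No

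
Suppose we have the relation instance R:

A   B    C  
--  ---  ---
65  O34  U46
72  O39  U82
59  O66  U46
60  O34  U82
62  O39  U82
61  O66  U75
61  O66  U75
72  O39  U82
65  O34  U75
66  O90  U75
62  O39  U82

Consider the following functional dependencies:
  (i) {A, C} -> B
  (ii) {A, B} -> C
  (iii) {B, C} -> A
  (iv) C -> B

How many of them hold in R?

(i) {A, C} -> B: every LHS value maps to a single RHS value — holds.
(ii) {A, B} -> C: (A=65, B=O34): 2 rows → C takes values {U46, U75} — violation — fails.
(iii) {B, C} -> A: (B=O39, C=U82): 4 rows → A takes values {72, 62} — violation — fails.
(iv) C -> B: C=U46: 2 rows → B takes values {O34, O66} — violation; C=U82: 5 rows → B takes values {O39, O34} — violation; C=U75: 4 rows → B takes values {O66, O34, O90} — violation — fails.
1 of the 4 dependencies holds.

1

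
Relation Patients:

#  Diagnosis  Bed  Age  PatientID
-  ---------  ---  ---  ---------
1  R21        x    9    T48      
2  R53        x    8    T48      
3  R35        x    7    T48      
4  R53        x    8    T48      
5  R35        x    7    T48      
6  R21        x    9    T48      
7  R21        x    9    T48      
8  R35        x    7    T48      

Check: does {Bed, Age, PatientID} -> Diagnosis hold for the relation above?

(Bed=x, Age=9, PatientID=T48): rows 1, 6, 7 → Diagnosis = R21, R21, R21 ✓
(Bed=x, Age=8, PatientID=T48): rows 2, 4 → Diagnosis = R53, R53 ✓
(Bed=x, Age=7, PatientID=T48): rows 3, 5, 8 → Diagnosis = R35, R35, R35 ✓
Every {Bed, Age, PatientID} value is associated with a single Diagnosis value, so {Bed, Age, PatientID} -> Diagnosis holds.

Yes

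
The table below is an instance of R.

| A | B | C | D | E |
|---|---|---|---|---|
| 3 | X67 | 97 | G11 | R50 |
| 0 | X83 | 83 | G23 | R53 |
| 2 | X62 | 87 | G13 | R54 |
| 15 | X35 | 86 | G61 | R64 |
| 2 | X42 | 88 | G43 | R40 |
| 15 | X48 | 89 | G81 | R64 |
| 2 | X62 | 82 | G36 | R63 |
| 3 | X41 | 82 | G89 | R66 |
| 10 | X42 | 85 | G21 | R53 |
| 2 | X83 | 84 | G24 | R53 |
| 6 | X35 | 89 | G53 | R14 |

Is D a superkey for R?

Yes

All 11 rows have distinct D values, so D → (all attributes) holds and D is a superkey.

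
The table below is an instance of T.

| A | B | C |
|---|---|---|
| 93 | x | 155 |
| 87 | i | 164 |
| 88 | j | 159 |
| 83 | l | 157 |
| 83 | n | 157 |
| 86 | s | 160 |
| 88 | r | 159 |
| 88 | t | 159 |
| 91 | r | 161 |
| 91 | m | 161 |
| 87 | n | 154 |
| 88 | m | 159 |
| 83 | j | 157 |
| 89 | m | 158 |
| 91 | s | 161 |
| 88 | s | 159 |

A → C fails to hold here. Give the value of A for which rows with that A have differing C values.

87

A=93: 1 row → C = 155 ✓
A=87: 2 rows → C takes values {164, 154} — violation
A=88: 5 rows → C = 159, 159, 159, 159, 159 ✓
A=83: 3 rows → C = 157, 157, 157 ✓
A=86: 1 row → C = 160 ✓
A=91: 3 rows → C = 161, 161, 161 ✓
A=89: 1 row → C = 158 ✓
The only A value with inconsistent C is A=87.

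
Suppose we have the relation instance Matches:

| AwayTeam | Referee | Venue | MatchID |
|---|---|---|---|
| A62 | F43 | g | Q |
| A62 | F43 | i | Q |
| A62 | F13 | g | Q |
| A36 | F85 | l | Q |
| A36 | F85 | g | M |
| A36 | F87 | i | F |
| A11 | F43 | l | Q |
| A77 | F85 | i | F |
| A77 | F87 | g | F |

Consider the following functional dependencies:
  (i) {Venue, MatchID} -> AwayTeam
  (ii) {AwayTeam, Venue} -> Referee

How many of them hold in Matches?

(i) {Venue, MatchID} -> AwayTeam: (Venue=l, MatchID=Q): 2 rows → AwayTeam takes values {A36, A11} — violation; (Venue=i, MatchID=F): 2 rows → AwayTeam takes values {A36, A77} — violation — fails.
(ii) {AwayTeam, Venue} -> Referee: (AwayTeam=A62, Venue=g): 2 rows → Referee takes values {F43, F13} — violation — fails.
None of the 2 dependencies hold.

0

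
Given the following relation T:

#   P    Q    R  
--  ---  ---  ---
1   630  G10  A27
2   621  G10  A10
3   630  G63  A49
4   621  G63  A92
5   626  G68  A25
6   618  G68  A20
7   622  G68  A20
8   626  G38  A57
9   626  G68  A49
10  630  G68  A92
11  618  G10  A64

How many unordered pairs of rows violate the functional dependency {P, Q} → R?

(P=626, Q=G68): violating pairs (5,9) — 1 pair.

1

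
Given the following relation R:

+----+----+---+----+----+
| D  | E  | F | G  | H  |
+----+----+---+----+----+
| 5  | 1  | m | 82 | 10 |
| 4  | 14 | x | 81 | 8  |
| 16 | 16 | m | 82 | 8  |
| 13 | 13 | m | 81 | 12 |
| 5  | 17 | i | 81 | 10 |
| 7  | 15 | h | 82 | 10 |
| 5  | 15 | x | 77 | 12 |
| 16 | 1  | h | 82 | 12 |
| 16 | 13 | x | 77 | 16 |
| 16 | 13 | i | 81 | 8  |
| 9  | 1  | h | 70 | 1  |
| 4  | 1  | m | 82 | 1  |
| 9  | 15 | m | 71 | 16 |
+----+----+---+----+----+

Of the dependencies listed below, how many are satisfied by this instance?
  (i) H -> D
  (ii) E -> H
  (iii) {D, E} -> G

(i) H -> D: H=10: 3 rows → D takes values {5, 7} — violation; H=8: 3 rows → D takes values {4, 16} — violation; H=12: 3 rows → D takes values {13, 5, 16} — violation; H=16: 2 rows → D takes values {16, 9} — violation; H=1: 2 rows → D takes values {9, 4} — violation — fails.
(ii) E -> H: E=1: 4 rows → H takes values {10, 12, 1} — violation; E=13: 3 rows → H takes values {12, 16, 8} — violation; E=15: 3 rows → H takes values {10, 12, 16} — violation — fails.
(iii) {D, E} -> G: (D=16, E=13): 2 rows → G takes values {77, 81} — violation — fails.
None of the 3 dependencies hold.

0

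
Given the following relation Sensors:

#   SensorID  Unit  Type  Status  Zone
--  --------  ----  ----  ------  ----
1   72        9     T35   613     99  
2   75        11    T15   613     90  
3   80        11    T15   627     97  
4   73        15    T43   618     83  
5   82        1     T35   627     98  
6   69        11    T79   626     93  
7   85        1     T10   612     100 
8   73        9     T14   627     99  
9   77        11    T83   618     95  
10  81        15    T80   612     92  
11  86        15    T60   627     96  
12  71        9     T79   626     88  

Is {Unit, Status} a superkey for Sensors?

All 12 rows have distinct {Unit, Status} values, so {Unit, Status} → (all attributes) holds and {Unit, Status} is a superkey.

Yes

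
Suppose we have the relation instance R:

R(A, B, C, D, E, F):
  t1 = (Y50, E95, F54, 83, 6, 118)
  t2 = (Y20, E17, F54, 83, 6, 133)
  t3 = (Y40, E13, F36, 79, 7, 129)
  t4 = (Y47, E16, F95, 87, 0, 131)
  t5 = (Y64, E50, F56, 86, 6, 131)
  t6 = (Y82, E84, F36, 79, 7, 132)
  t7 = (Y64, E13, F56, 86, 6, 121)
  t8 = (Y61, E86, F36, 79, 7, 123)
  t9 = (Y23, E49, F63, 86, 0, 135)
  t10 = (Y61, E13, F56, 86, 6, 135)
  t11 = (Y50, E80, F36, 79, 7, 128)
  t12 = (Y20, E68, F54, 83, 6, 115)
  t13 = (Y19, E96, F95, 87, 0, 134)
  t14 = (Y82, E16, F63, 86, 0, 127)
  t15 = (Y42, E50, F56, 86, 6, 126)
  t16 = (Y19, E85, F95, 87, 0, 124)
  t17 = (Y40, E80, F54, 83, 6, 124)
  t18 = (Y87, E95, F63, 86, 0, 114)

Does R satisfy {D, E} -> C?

Yes

(D=83, E=6): rows 1, 2, 12, 17 → C = F54, F54, F54, F54 ✓
(D=79, E=7): rows 3, 6, 8, 11 → C = F36, F36, F36, F36 ✓
(D=87, E=0): rows 4, 13, 16 → C = F95, F95, F95 ✓
(D=86, E=6): rows 5, 7, 10, 15 → C = F56, F56, F56, F56 ✓
(D=86, E=0): rows 9, 14, 18 → C = F63, F63, F63 ✓
Every {D, E} value is associated with a single C value, so {D, E} -> C holds.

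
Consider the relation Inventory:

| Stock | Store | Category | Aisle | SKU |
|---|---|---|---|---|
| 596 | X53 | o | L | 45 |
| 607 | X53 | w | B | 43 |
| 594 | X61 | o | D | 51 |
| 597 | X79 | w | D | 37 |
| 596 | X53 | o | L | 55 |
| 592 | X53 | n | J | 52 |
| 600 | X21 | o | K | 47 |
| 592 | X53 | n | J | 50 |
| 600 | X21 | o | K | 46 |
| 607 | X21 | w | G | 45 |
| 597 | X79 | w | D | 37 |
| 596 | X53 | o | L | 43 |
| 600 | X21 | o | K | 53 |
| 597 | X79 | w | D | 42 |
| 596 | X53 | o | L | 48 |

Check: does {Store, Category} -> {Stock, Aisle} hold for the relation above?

Yes

(Store=X53, Category=o): 4 rows → {Stock,Aisle} = (596, L), (596, L), (596, L), (596, L) ✓
(Store=X53, Category=w): 1 row → {Stock,Aisle} = (607, B) ✓
(Store=X61, Category=o): 1 row → {Stock,Aisle} = (594, D) ✓
(Store=X79, Category=w): 3 rows → {Stock,Aisle} = (597, D), (597, D), (597, D) ✓
(Store=X53, Category=n): 2 rows → {Stock,Aisle} = (592, J), (592, J) ✓
(Store=X21, Category=o): 3 rows → {Stock,Aisle} = (600, K), (600, K), (600, K) ✓
(Store=X21, Category=w): 1 row → {Stock,Aisle} = (607, G) ✓
Every {Store, Category} value is associated with a single {Stock, Aisle} value, so {Store, Category} -> {Stock, Aisle} holds.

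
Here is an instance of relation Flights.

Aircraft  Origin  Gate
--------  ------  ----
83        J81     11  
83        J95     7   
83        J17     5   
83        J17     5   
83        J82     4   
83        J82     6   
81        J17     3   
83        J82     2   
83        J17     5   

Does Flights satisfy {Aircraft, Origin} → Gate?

No

(Aircraft=83, Origin=J81): 1 row → Gate = 11 ✓
(Aircraft=83, Origin=J95): 1 row → Gate = 7 ✓
(Aircraft=83, Origin=J17): 3 rows → Gate = 5, 5, 5 ✓
(Aircraft=83, Origin=J82): 3 rows → Gate takes values {4, 6, 2} — violation
(Aircraft=81, Origin=J17): 1 row → Gate = 3 ✓
Two rows agree on {Aircraft, Origin} but differ on Gate, so {Aircraft, Origin} → Gate does not hold.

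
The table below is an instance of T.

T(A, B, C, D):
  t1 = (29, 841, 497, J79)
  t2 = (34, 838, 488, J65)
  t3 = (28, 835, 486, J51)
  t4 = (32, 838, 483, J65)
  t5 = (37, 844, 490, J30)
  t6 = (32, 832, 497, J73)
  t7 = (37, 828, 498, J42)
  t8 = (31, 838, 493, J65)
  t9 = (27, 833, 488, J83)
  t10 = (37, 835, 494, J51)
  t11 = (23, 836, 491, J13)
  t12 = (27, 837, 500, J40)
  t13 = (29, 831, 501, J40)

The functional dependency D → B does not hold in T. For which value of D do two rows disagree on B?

J40

D=J79: row 1 → B = 841 ✓
D=J65: rows 2, 4, 8 → B = 838, 838, 838 ✓
D=J51: rows 3, 10 → B = 835, 835 ✓
D=J30: row 5 → B = 844 ✓
D=J73: row 6 → B = 832 ✓
D=J42: row 7 → B = 828 ✓
D=J83: row 9 → B = 833 ✓
D=J13: row 11 → B = 836 ✓
D=J40: rows 12, 13 → B takes values {837, 831} — violation
The only D value with inconsistent B is D=J40.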